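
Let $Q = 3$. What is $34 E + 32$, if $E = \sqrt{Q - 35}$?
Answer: $32 + 136 i \sqrt{2} \approx 32.0 + 192.33 i$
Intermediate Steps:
$E = 4 i \sqrt{2}$ ($E = \sqrt{3 - 35} = \sqrt{-32} = 4 i \sqrt{2} \approx 5.6569 i$)
$34 E + 32 = 34 \cdot 4 i \sqrt{2} + 32 = 136 i \sqrt{2} + 32 = 32 + 136 i \sqrt{2}$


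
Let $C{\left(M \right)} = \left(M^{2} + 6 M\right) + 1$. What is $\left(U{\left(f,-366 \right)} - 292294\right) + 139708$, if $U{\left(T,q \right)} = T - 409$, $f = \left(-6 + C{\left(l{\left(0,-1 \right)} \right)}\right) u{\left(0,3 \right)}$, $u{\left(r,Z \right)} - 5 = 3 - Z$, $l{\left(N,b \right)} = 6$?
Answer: $-152660$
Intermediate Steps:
$C{\left(M \right)} = 1 + M^{2} + 6 M$
$u{\left(r,Z \right)} = 8 - Z$ ($u{\left(r,Z \right)} = 5 - \left(-3 + Z\right) = 8 - Z$)
$f = 335$ ($f = \left(-6 + \left(1 + 6^{2} + 6 \cdot 6\right)\right) \left(8 - 3\right) = \left(-6 + \left(1 + 36 + 36\right)\right) \left(8 - 3\right) = \left(-6 + 73\right) 5 = 67 \cdot 5 = 335$)
$U{\left(T,q \right)} = -409 + T$
$\left(U{\left(f,-366 \right)} - 292294\right) + 139708 = \left(\left(-409 + 335\right) - 292294\right) + 139708 = \left(-74 - 292294\right) + 139708 = -292368 + 139708 = -152660$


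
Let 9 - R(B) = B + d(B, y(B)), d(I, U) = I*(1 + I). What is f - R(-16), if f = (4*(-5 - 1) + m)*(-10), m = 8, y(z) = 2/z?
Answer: 375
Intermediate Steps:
R(B) = 9 - B - B*(1 + B) (R(B) = 9 - (B + B*(1 + B)) = 9 + (-B - B*(1 + B)) = 9 - B - B*(1 + B))
f = 160 (f = (4*(-5 - 1) + 8)*(-10) = (4*(-6) + 8)*(-10) = (-24 + 8)*(-10) = -16*(-10) = 160)
f - R(-16) = 160 - (9 - 1*(-16) - 1*(-16)*(1 - 16)) = 160 - (9 + 16 - 1*(-16)*(-15)) = 160 - (9 + 16 - 240) = 160 - 1*(-215) = 160 + 215 = 375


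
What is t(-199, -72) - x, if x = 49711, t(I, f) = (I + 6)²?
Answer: -12462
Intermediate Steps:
t(I, f) = (6 + I)²
t(-199, -72) - x = (6 - 199)² - 1*49711 = (-193)² - 49711 = 37249 - 49711 = -12462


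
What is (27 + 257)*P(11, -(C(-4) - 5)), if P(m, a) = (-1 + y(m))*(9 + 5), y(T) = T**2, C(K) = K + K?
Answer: 477120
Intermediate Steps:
C(K) = 2*K
P(m, a) = -14 + 14*m**2 (P(m, a) = (-1 + m**2)*(9 + 5) = (-1 + m**2)*14 = -14 + 14*m**2)
(27 + 257)*P(11, -(C(-4) - 5)) = (27 + 257)*(-14 + 14*11**2) = 284*(-14 + 14*121) = 284*(-14 + 1694) = 284*1680 = 477120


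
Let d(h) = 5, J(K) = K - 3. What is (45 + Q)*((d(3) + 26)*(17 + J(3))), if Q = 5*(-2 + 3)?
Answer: 26350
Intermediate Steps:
Q = 5 (Q = 5*1 = 5)
J(K) = -3 + K
(45 + Q)*((d(3) + 26)*(17 + J(3))) = (45 + 5)*((5 + 26)*(17 + (-3 + 3))) = 50*(31*(17 + 0)) = 50*(31*17) = 50*527 = 26350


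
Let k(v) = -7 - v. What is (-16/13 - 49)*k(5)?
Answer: 7836/13 ≈ 602.77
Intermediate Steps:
(-16/13 - 49)*k(5) = (-16/13 - 49)*(-7 - 1*5) = (-16*1/13 - 49)*(-7 - 5) = (-16/13 - 49)*(-12) = -653/13*(-12) = 7836/13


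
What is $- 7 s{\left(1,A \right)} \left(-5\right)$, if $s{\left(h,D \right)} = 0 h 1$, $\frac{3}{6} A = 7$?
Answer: $0$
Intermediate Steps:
$A = 14$ ($A = 2 \cdot 7 = 14$)
$s{\left(h,D \right)} = 0$ ($s{\left(h,D \right)} = 0 \cdot 1 = 0$)
$- 7 s{\left(1,A \right)} \left(-5\right) = \left(-7\right) 0 \left(-5\right) = 0 \left(-5\right) = 0$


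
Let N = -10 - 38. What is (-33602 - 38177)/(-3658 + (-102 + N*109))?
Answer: 71779/8992 ≈ 7.9825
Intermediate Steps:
N = -48
(-33602 - 38177)/(-3658 + (-102 + N*109)) = (-33602 - 38177)/(-3658 + (-102 - 48*109)) = -71779/(-3658 + (-102 - 5232)) = -71779/(-3658 - 5334) = -71779/(-8992) = -71779*(-1/8992) = 71779/8992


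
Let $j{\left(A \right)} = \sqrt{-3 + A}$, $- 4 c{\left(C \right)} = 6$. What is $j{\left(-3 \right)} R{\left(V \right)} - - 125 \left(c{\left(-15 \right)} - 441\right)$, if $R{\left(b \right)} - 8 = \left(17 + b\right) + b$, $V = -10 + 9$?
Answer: $- \frac{110625}{2} + 23 i \sqrt{6} \approx -55313.0 + 56.338 i$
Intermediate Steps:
$c{\left(C \right)} = - \frac{3}{2}$ ($c{\left(C \right)} = \left(- \frac{1}{4}\right) 6 = - \frac{3}{2}$)
$V = -1$
$R{\left(b \right)} = 25 + 2 b$ ($R{\left(b \right)} = 8 + \left(\left(17 + b\right) + b\right) = 8 + \left(17 + 2 b\right) = 25 + 2 b$)
$j{\left(-3 \right)} R{\left(V \right)} - - 125 \left(c{\left(-15 \right)} - 441\right) = \sqrt{-3 - 3} \left(25 + 2 \left(-1\right)\right) - - 125 \left(- \frac{3}{2} - 441\right) = \sqrt{-6} \left(25 - 2\right) - - 125 \left(- \frac{3}{2} - 441\right) = i \sqrt{6} \cdot 23 - \left(-125\right) \left(- \frac{885}{2}\right) = 23 i \sqrt{6} - \frac{110625}{2} = - \frac{110625}{2} + 23 i \sqrt{6}$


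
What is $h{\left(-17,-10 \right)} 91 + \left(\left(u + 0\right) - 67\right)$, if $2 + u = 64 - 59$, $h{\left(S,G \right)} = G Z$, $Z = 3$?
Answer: $-2794$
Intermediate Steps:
$h{\left(S,G \right)} = 3 G$ ($h{\left(S,G \right)} = G 3 = 3 G$)
$u = 3$ ($u = -2 + \left(64 - 59\right) = -2 + 5 = 3$)
$h{\left(-17,-10 \right)} 91 + \left(\left(u + 0\right) - 67\right) = 3 \left(-10\right) 91 + \left(\left(3 + 0\right) - 67\right) = \left(-30\right) 91 + \left(3 - 67\right) = -2730 - 64 = -2794$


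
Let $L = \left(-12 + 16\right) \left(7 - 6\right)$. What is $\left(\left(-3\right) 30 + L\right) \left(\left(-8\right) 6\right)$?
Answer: $4128$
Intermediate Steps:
$L = 4$ ($L = 4 \cdot 1 = 4$)
$\left(\left(-3\right) 30 + L\right) \left(\left(-8\right) 6\right) = \left(\left(-3\right) 30 + 4\right) \left(\left(-8\right) 6\right) = \left(-90 + 4\right) \left(-48\right) = \left(-86\right) \left(-48\right) = 4128$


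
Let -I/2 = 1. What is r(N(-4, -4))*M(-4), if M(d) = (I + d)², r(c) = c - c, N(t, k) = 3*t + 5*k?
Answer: 0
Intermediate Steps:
I = -2 (I = -2*1 = -2)
r(c) = 0
M(d) = (-2 + d)²
r(N(-4, -4))*M(-4) = 0*(-2 - 4)² = 0*(-6)² = 0*36 = 0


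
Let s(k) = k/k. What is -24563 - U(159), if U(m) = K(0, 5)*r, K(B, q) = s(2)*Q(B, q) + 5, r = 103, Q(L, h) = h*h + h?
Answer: -28168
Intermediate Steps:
Q(L, h) = h + h**2 (Q(L, h) = h**2 + h = h + h**2)
s(k) = 1
K(B, q) = 5 + q*(1 + q) (K(B, q) = 1*(q*(1 + q)) + 5 = q*(1 + q) + 5 = 5 + q*(1 + q))
U(m) = 3605 (U(m) = (5 + 5*(1 + 5))*103 = (5 + 5*6)*103 = (5 + 30)*103 = 35*103 = 3605)
-24563 - U(159) = -24563 - 1*3605 = -24563 - 3605 = -28168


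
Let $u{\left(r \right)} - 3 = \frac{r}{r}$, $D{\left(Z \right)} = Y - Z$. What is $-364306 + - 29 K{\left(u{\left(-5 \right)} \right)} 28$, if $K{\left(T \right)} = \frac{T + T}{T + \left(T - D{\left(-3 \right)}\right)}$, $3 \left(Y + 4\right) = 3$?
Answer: $-365118$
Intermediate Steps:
$Y = -3$ ($Y = -4 + \frac{1}{3} \cdot 3 = -4 + 1 = -3$)
$D{\left(Z \right)} = -3 - Z$
$u{\left(r \right)} = 4$ ($u{\left(r \right)} = 3 + \frac{r}{r} = 3 + 1 = 4$)
$K{\left(T \right)} = 1$ ($K{\left(T \right)} = \frac{T + T}{T - \left(-3 + 3 - T\right)} = \frac{2 T}{T + \left(T - \left(-3 + 3\right)\right)} = \frac{2 T}{T + \left(T - 0\right)} = \frac{2 T}{T + \left(T + 0\right)} = \frac{2 T}{T + T} = \frac{2 T}{2 T} = 2 T \frac{1}{2 T} = 1$)
$-364306 + - 29 K{\left(u{\left(-5 \right)} \right)} 28 = -364306 + \left(-29\right) 1 \cdot 28 = -364306 - 812 = -365118$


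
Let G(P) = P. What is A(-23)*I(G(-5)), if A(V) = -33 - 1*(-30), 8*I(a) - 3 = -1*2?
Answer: -3/8 ≈ -0.37500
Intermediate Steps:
I(a) = 1/8 (I(a) = 3/8 + (-1*2)/8 = 3/8 + (1/8)*(-2) = 3/8 - 1/4 = 1/8)
A(V) = -3 (A(V) = -33 + 30 = -3)
A(-23)*I(G(-5)) = -3*1/8 = -3/8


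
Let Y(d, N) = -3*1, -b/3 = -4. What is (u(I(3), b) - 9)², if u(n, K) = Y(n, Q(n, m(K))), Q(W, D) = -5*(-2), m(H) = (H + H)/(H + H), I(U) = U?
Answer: 144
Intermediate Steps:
b = 12 (b = -3*(-4) = 12)
m(H) = 1 (m(H) = (2*H)/((2*H)) = (2*H)*(1/(2*H)) = 1)
Q(W, D) = 10
Y(d, N) = -3
u(n, K) = -3
(u(I(3), b) - 9)² = (-3 - 9)² = (-12)² = 144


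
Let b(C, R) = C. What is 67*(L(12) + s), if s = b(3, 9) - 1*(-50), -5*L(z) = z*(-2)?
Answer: 19363/5 ≈ 3872.6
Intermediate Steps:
L(z) = 2*z/5 (L(z) = -z*(-2)/5 = -(-2)*z/5 = 2*z/5)
s = 53 (s = 3 - 1*(-50) = 3 + 50 = 53)
67*(L(12) + s) = 67*((⅖)*12 + 53) = 67*(24/5 + 53) = 67*(289/5) = 19363/5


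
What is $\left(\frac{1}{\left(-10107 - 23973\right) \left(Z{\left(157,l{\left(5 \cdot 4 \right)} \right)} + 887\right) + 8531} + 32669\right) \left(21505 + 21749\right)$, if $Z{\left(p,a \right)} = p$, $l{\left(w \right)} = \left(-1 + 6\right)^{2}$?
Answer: $\frac{50264116938988560}{35570989} \approx 1.4131 \cdot 10^{9}$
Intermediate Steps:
$l{\left(w \right)} = 25$ ($l{\left(w \right)} = 5^{2} = 25$)
$\left(\frac{1}{\left(-10107 - 23973\right) \left(Z{\left(157,l{\left(5 \cdot 4 \right)} \right)} + 887\right) + 8531} + 32669\right) \left(21505 + 21749\right) = \left(\frac{1}{\left(-10107 - 23973\right) \left(157 + 887\right) + 8531} + 32669\right) \left(21505 + 21749\right) = \left(\frac{1}{\left(-34080\right) 1044 + 8531} + 32669\right) 43254 = \left(\frac{1}{-35579520 + 8531} + 32669\right) 43254 = \left(\frac{1}{-35570989} + 32669\right) 43254 = \left(- \frac{1}{35570989} + 32669\right) 43254 = \frac{1162068639640}{35570989} \cdot 43254 = \frac{50264116938988560}{35570989}$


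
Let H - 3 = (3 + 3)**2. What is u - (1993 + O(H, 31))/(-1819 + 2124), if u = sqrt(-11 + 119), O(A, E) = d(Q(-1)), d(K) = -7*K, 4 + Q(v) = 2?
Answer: -2007/305 + 6*sqrt(3) ≈ 3.8120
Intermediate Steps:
Q(v) = -2 (Q(v) = -4 + 2 = -2)
H = 39 (H = 3 + (3 + 3)**2 = 3 + 6**2 = 3 + 36 = 39)
O(A, E) = 14 (O(A, E) = -7*(-2) = 14)
u = 6*sqrt(3) (u = sqrt(108) = 6*sqrt(3) ≈ 10.392)
u - (1993 + O(H, 31))/(-1819 + 2124) = 6*sqrt(3) - (1993 + 14)/(-1819 + 2124) = 6*sqrt(3) - 2007/305 = -2007/305 + 6*sqrt(3)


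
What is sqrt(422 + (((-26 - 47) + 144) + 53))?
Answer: sqrt(546) ≈ 23.367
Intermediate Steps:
sqrt(422 + (((-26 - 47) + 144) + 53)) = sqrt(422 + ((-73 + 144) + 53)) = sqrt(422 + (71 + 53)) = sqrt(422 + 124) = sqrt(546)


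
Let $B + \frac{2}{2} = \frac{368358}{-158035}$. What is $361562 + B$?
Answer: $\frac{57138924277}{158035} \approx 3.6156 \cdot 10^{5}$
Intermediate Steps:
$B = - \frac{526393}{158035}$ ($B = -1 + \frac{368358}{-158035} = -1 + 368358 \left(- \frac{1}{158035}\right) = -1 - \frac{368358}{158035} = - \frac{526393}{158035} \approx -3.3309$)
$361562 + B = 361562 - \frac{526393}{158035} = \frac{57138924277}{158035}$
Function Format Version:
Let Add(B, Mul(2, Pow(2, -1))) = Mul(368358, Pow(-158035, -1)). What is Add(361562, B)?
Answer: Rational(57138924277, 158035) ≈ 3.6156e+5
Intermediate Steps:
B = Rational(-526393, 158035) (B = Add(-1, Mul(368358, Pow(-158035, -1))) = Add(-1, Mul(368358, Rational(-1, 158035))) = Add(-1, Rational(-368358, 158035)) = Rational(-526393, 158035) ≈ -3.3309)
Add(361562, B) = Add(361562, Rational(-526393, 158035)) = Rational(57138924277, 158035)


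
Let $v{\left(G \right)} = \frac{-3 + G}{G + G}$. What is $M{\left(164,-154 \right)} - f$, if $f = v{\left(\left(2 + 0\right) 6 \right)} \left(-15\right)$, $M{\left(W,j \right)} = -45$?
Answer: $- \frac{315}{8} \approx -39.375$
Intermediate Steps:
$v{\left(G \right)} = \frac{-3 + G}{2 G}$
$f = - \frac{45}{8}$ ($f = \frac{-3 + \left(2 + 0\right) 6}{2 \left(2 + 0\right) 6} \left(-15\right) = \frac{-3 + 2 \cdot 6}{2 \cdot 2 \cdot 6} \left(-15\right) = \frac{-3 + 12}{2 \cdot 12} \left(-15\right) = \frac{1}{2} \cdot \frac{1}{12} \cdot 9 \left(-15\right) = \frac{3}{8} \left(-15\right) = - \frac{45}{8} \approx -5.625$)
$M{\left(164,-154 \right)} - f = -45 - - \frac{45}{8} = -45 + \frac{45}{8} = - \frac{315}{8}$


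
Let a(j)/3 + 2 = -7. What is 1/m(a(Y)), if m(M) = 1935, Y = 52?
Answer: 1/1935 ≈ 0.00051680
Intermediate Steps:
a(j) = -27 (a(j) = -6 + 3*(-7) = -6 - 21 = -27)
1/m(a(Y)) = 1/1935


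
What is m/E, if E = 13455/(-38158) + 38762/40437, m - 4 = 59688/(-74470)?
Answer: 183764537998416/34814745888835 ≈ 5.2784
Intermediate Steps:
m = 119096/37235 (m = 4 + 59688/(-74470) = 4 + 59688*(-1/74470) = 4 - 29844/37235 = 119096/37235 ≈ 3.1985)
E = 935000561/1542995046 (E = 13455*(-1/38158) + 38762*(1/40437) = -13455/38158 + 38762/40437 = 935000561/1542995046 ≈ 0.60596)
m/E = 119096/(37235*(935000561/1542995046)) = (119096/37235)*(1542995046/935000561) = 183764537998416/34814745888835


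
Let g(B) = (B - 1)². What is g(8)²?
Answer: 2401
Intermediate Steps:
g(B) = (-1 + B)²
g(8)² = ((-1 + 8)²)² = (7²)² = 49² = 2401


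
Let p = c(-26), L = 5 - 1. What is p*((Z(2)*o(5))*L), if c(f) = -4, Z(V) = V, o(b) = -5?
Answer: 160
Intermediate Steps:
L = 4
p = -4
p*((Z(2)*o(5))*L) = -4*2*(-5)*4 = -(-40)*4 = -4*(-40) = 160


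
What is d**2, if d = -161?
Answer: 25921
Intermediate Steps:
d**2 = (-161)**2 = 25921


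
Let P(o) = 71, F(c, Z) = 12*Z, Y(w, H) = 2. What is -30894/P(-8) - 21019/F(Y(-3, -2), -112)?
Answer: -40029187/95424 ≈ -419.49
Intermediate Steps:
-30894/P(-8) - 21019/F(Y(-3, -2), -112) = -30894/71 - 21019/(12*(-112)) = -30894*1/71 - 21019/(-1344) = -30894/71 - 21019*(-1/1344) = -30894/71 + 21019/1344 = -40029187/95424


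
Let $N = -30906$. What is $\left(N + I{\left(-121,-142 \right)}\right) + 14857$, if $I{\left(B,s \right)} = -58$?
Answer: $-16107$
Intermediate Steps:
$\left(N + I{\left(-121,-142 \right)}\right) + 14857 = \left(-30906 - 58\right) + 14857 = -30964 + 14857 = -16107$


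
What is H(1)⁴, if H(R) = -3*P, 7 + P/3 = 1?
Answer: 8503056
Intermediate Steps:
P = -18 (P = -21 + 3*1 = -21 + 3 = -18)
H(R) = 54 (H(R) = -3*(-18) = 54)
H(1)⁴ = 54⁴ = 8503056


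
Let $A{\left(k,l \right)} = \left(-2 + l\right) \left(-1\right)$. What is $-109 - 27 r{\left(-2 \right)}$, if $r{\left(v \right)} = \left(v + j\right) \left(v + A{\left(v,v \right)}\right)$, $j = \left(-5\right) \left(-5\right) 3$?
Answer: $-4051$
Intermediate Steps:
$A{\left(k,l \right)} = 2 - l$
$j = 75$ ($j = 25 \cdot 3 = 75$)
$r{\left(v \right)} = 150 + 2 v$ ($r{\left(v \right)} = \left(v + 75\right) \left(v - \left(-2 + v\right)\right) = \left(75 + v\right) 2 = 150 + 2 v$)
$-109 - 27 r{\left(-2 \right)} = -109 - 27 \left(150 + 2 \left(-2\right)\right) = -109 - 27 \left(150 - 4\right) = -109 - 3942 = -4051$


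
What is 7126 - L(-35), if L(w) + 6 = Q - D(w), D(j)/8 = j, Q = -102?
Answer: 6954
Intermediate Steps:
D(j) = 8*j
L(w) = -108 - 8*w (L(w) = -6 + (-102 - 8*w) = -108 - 8*w)
7126 - L(-35) = 7126 - (-108 - 8*(-35)) = 7126 - (-108 + 280) = 7126 - 1*172 = 7126 - 172 = 6954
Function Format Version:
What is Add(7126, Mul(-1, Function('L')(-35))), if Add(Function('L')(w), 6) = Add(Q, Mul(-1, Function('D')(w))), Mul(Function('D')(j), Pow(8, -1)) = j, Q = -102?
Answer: 6954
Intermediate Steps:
Function('D')(j) = Mul(8, j)
Function('L')(w) = Add(-108, Mul(-8, w)) (Function('L')(w) = Add(-6, Add(-102, Mul(-1, Mul(8, w)))) = Add(-6, Add(-102, Mul(-8, w))) = Add(-108, Mul(-8, w)))
Add(7126, Mul(-1, Function('L')(-35))) = Add(7126, Mul(-1, Add(-108, Mul(-8, -35)))) = Add(7126, Mul(-1, Add(-108, 280))) = Add(7126, Mul(-1, 172)) = Add(7126, -172) = 6954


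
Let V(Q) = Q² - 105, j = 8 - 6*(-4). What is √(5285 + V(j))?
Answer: 2*√1551 ≈ 78.766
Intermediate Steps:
j = 32 (j = 8 + 24 = 32)
V(Q) = -105 + Q²
√(5285 + V(j)) = √(5285 + (-105 + 32²)) = √(5285 + (-105 + 1024)) = √(5285 + 919) = √6204 = 2*√1551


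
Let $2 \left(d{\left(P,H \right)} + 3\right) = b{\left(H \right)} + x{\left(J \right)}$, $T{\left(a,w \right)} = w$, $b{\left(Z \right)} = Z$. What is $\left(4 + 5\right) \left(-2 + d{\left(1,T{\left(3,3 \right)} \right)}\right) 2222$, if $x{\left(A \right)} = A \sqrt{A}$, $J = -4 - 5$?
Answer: $-69993 - 269973 i \approx -69993.0 - 2.6997 \cdot 10^{5} i$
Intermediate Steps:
$J = -9$ ($J = -4 - 5 = -9$)
$x{\left(A \right)} = A^{\frac{3}{2}}$
$d{\left(P,H \right)} = -3 + \frac{H}{2} - \frac{27 i}{2}$ ($d{\left(P,H \right)} = -3 + \frac{H + \left(-9\right)^{\frac{3}{2}}}{2} = -3 + \frac{H - 27 i}{2} = -3 + \left(\frac{H}{2} - \frac{27 i}{2}\right) = -3 + \frac{H}{2} - \frac{27 i}{2}$)
$\left(4 + 5\right) \left(-2 + d{\left(1,T{\left(3,3 \right)} \right)}\right) 2222 = \left(4 + 5\right) \left(-2 - \left(\frac{3}{2} + \frac{27 i}{2}\right)\right) 2222 = 9 \left(-2 - \left(\frac{3}{2} + \frac{27 i}{2}\right)\right) 2222 = 9 \left(- \frac{7}{2} - \frac{27 i}{2}\right) 2222 = \left(- \frac{63}{2} - \frac{243 i}{2}\right) 2222 = -69993 - 269973 i$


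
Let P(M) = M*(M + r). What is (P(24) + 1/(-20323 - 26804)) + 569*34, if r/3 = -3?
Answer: 928684661/47127 ≈ 19706.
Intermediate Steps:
r = -9 (r = 3*(-3) = -9)
P(M) = M*(-9 + M) (P(M) = M*(M - 9) = M*(-9 + M))
(P(24) + 1/(-20323 - 26804)) + 569*34 = (24*(-9 + 24) + 1/(-20323 - 26804)) + 569*34 = (24*15 + 1/(-47127)) + 19346 = (360 - 1/47127) + 19346 = 16965719/47127 + 19346 = 928684661/47127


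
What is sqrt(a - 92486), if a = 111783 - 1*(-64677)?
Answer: 11*sqrt(694) ≈ 289.78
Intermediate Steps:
a = 176460 (a = 111783 + 64677 = 176460)
sqrt(a - 92486) = sqrt(176460 - 92486) = sqrt(83974) = 11*sqrt(694)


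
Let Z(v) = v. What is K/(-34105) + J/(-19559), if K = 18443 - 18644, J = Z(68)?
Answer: 1612219/667059695 ≈ 0.0024169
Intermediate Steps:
J = 68
K = -201
K/(-34105) + J/(-19559) = -201/(-34105) + 68/(-19559) = -201*(-1/34105) + 68*(-1/19559) = 201/34105 - 68/19559 = 1612219/667059695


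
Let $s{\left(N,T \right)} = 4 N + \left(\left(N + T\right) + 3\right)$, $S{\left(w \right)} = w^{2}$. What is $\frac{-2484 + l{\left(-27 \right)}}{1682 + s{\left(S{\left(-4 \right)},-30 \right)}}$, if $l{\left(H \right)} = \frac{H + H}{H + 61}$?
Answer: $- \frac{8451}{5899} \approx -1.4326$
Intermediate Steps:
$s{\left(N,T \right)} = 3 + T + 5 N$ ($s{\left(N,T \right)} = 4 N + \left(3 + N + T\right) = 3 + T + 5 N$)
$l{\left(H \right)} = \frac{2 H}{61 + H}$
$\frac{-2484 + l{\left(-27 \right)}}{1682 + s{\left(S{\left(-4 \right)},-30 \right)}} = \frac{-2484 + 2 \left(-27\right) \frac{1}{61 - 27}}{1682 + \left(3 - 30 + 5 \left(-4\right)^{2}\right)} = \frac{-2484 + 2 \left(-27\right) \frac{1}{34}}{1682 + \left(3 - 30 + 5 \cdot 16\right)} = \frac{-2484 + 2 \left(-27\right) \frac{1}{34}}{1682 + \left(3 - 30 + 80\right)} = \frac{-2484 - \frac{27}{17}}{1682 + 53} = - \frac{42255}{17 \cdot 1735} = \left(- \frac{42255}{17}\right) \frac{1}{1735} = - \frac{8451}{5899}$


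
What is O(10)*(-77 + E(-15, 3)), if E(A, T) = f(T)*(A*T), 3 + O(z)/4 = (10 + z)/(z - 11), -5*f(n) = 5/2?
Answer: 5014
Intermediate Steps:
f(n) = -1/2
O(z) = -12 + 4*(10 + z)/(-11 + z) (O(z) = -12 + 4*((10 + z)/(z - 11)) = -12 + 4*((10 + z)/(-11 + z)) = -12 + 4*(10 + z)/(-11 + z))
E(A, T) = -A*T/2
O(10)*(-77 + E(-15, 3)) = (4*(43 - 2*10)/(-11 + 10))*(-77 - 1/2*(-15)*3) = (4*(43 - 20)/(-1))*(-77 + 45/2) = (4*(-1)*23)*(-109/2) = -92*(-109/2) = 5014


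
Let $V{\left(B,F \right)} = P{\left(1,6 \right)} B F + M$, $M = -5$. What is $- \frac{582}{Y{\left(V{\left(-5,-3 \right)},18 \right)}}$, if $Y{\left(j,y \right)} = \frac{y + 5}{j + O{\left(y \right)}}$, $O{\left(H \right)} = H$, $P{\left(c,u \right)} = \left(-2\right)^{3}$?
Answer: $\frac{62274}{23} \approx 2707.6$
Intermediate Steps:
$P{\left(c,u \right)} = -8$
$V{\left(B,F \right)} = -5 - 8 B F$ ($V{\left(B,F \right)} = - 8 B F - 5 = -5 - 8 B F$)
$Y{\left(j,y \right)} = \frac{5 + y}{j + y}$ ($Y{\left(j,y \right)} = \frac{y + 5}{j + y} = \frac{5 + y}{j + y}$)
$- \frac{582}{Y{\left(V{\left(-5,-3 \right)},18 \right)}} = - \frac{582}{\frac{1}{\left(-5 - \left(-40\right) \left(-3\right)\right) + 18} \left(5 + 18\right)} = - \frac{582}{\frac{1}{\left(-5 - 120\right) + 18} \cdot 23} = - \frac{582}{\frac{1}{-125 + 18} \cdot 23} = - \frac{582}{\frac{1}{-107} \cdot 23} = - \frac{582}{\left(- \frac{1}{107}\right) 23} = - \frac{582}{- \frac{23}{107}} = \left(-582\right) \left(- \frac{107}{23}\right) = \frac{62274}{23}$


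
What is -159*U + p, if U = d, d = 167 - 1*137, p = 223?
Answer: -4547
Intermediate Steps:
d = 30 (d = 167 - 137 = 30)
U = 30
-159*U + p = -159*30 + 223 = -4770 + 223 = -4547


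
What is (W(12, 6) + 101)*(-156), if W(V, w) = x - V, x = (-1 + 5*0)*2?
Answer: -13572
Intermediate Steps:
x = -2 (x = (-1 + 0)*2 = -1*2 = -2)
W(V, w) = -2 - V
(W(12, 6) + 101)*(-156) = ((-2 - 1*12) + 101)*(-156) = ((-2 - 12) + 101)*(-156) = (-14 + 101)*(-156) = 87*(-156) = -13572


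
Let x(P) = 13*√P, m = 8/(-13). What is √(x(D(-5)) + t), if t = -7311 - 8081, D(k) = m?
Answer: √(-15392 + 2*I*√26) ≈ 0.0411 + 124.06*I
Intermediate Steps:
m = -8/13 (m = 8*(-1/13) = -8/13 ≈ -0.61539)
D(k) = -8/13
t = -15392
√(x(D(-5)) + t) = √(13*√(-8/13) - 15392) = √(13*(2*I*√26/13) - 15392) = √(2*I*√26 - 15392) = √(-15392 + 2*I*√26)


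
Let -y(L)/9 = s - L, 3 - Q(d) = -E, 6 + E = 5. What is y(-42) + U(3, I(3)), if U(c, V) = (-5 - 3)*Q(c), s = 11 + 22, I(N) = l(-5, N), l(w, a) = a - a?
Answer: -691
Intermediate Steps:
E = -1 (E = -6 + 5 = -1)
l(w, a) = 0
I(N) = 0
Q(d) = 2 (Q(d) = 3 - (-1)*(-1) = 3 - 1*1 = 3 - 1 = 2)
s = 33
y(L) = -297 + 9*L (y(L) = -9*(33 - L) = -297 + 9*L)
U(c, V) = -16 (U(c, V) = (-5 - 3)*2 = -8*2 = -16)
y(-42) + U(3, I(3)) = (-297 + 9*(-42)) - 16 = (-297 - 378) - 16 = -675 - 16 = -691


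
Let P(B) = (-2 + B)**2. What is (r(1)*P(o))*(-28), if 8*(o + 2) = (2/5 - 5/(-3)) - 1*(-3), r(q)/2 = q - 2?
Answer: 142814/225 ≈ 634.73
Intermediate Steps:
r(q) = -4 + 2*q (r(q) = 2*(q - 2) = 2*(-2 + q) = -4 + 2*q)
o = -41/30 (o = -2 + ((2/5 - 5/(-3)) - 1*(-3))/8 = -2 + ((2*(1/5) - 5*(-1/3)) + 3)/8 = -2 + ((2/5 + 5/3) + 3)/8 = -2 + (31/15 + 3)/8 = -2 + (1/8)*(76/15) = -2 + 19/30 = -41/30 ≈ -1.3667)
(r(1)*P(o))*(-28) = ((-4 + 2*1)*(-2 - 41/30)**2)*(-28) = ((-4 + 2)*(-101/30)**2)*(-28) = -2*10201/900*(-28) = -10201/450*(-28) = 142814/225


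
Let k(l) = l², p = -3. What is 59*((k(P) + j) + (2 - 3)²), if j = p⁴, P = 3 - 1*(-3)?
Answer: 6962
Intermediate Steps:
P = 6 (P = 3 + 3 = 6)
j = 81 (j = (-3)⁴ = 81)
59*((k(P) + j) + (2 - 3)²) = 59*((6² + 81) + (2 - 3)²) = 59*((36 + 81) + (-1)²) = 59*(117 + 1) = 59*118 = 6962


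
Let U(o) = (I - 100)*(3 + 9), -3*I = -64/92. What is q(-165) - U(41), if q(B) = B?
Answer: 23741/23 ≈ 1032.2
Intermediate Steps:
I = 16/69 (I = -(-64)/(3*92) = -⅓*(-16/23) = 16/69 ≈ 0.23188)
U(o) = -27536/23 (U(o) = (16/69 - 100)*(3 + 9) = -6884/69*12 = -27536/23)
q(-165) - U(41) = -165 - 1*(-27536/23) = -165 + 27536/23 = 23741/23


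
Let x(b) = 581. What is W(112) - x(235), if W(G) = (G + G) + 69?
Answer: -288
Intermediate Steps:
W(G) = 69 + 2*G (W(G) = 2*G + 69 = 69 + 2*G)
W(112) - x(235) = (69 + 2*112) - 1*581 = (69 + 224) - 581 = 293 - 581 = -288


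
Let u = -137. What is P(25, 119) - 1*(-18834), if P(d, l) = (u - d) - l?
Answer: 18553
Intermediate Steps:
P(d, l) = -137 - d - l (P(d, l) = (-137 - d) - l = -137 - d - l)
P(25, 119) - 1*(-18834) = (-137 - 1*25 - 1*119) - 1*(-18834) = (-137 - 25 - 119) + 18834 = -281 + 18834 = 18553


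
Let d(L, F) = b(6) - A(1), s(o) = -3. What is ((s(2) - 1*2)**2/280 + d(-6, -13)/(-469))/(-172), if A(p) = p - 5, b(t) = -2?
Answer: -319/645344 ≈ -0.00049431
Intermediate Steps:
A(p) = -5 + p
d(L, F) = 2 (d(L, F) = -2 - (-5 + 1) = -2 - 1*(-4) = -2 + 4 = 2)
((s(2) - 1*2)**2/280 + d(-6, -13)/(-469))/(-172) = ((-3 - 1*2)**2/280 + 2/(-469))/(-172) = ((-3 - 2)**2*(1/280) + 2*(-1/469))*(-1/172) = ((-5)**2*(1/280) - 2/469)*(-1/172) = (25*(1/280) - 2/469)*(-1/172) = (5/56 - 2/469)*(-1/172) = (319/3752)*(-1/172) = -319/645344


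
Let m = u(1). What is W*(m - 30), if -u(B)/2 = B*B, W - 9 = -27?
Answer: 576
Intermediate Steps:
W = -18 (W = 9 - 27 = -18)
u(B) = -2*B**2 (u(B) = -2*B*B = -2*B**2)
m = -2 (m = -2*1**2 = -2*1 = -2)
W*(m - 30) = -18*(-2 - 30) = -18*(-32) = 576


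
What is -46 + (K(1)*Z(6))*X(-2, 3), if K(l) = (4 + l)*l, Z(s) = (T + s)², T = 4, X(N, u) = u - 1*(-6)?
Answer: 4454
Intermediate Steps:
X(N, u) = 6 + u (X(N, u) = u + 6 = 6 + u)
Z(s) = (4 + s)²
K(l) = l*(4 + l)
-46 + (K(1)*Z(6))*X(-2, 3) = -46 + ((1*(4 + 1))*(4 + 6)²)*(6 + 3) = -46 + ((1*5)*10²)*9 = -46 + (5*100)*9 = -46 + 500*9 = -46 + 4500 = 4454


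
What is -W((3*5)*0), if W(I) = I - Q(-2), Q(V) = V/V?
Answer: 1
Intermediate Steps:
Q(V) = 1
W(I) = -1 + I (W(I) = I - 1*1 = I - 1 = -1 + I)
-W((3*5)*0) = -(-1 + (3*5)*0) = -(-1 + 15*0) = -(-1 + 0) = -1*(-1) = 1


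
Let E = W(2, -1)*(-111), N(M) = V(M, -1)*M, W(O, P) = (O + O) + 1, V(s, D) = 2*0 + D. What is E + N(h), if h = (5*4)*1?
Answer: -575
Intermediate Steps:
V(s, D) = D (V(s, D) = 0 + D = D)
W(O, P) = 1 + 2*O (W(O, P) = 2*O + 1 = 1 + 2*O)
h = 20 (h = 20*1 = 20)
N(M) = -M
E = -555 (E = (1 + 2*2)*(-111) = (1 + 4)*(-111) = 5*(-111) = -555)
E + N(h) = -555 - 1*20 = -555 - 20 = -575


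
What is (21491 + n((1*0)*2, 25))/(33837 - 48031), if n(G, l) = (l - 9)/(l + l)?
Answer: -537283/354850 ≈ -1.5141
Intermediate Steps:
n(G, l) = (-9 + l)/(2*l) (n(G, l) = (-9 + l)/((2*l)) = (-9 + l)*(1/(2*l)) = (-9 + l)/(2*l))
(21491 + n((1*0)*2, 25))/(33837 - 48031) = (21491 + (1/2)*(-9 + 25)/25)/(33837 - 48031) = (21491 + (1/2)*(1/25)*16)/(-14194) = (21491 + 8/25)*(-1/14194) = (537283/25)*(-1/14194) = -537283/354850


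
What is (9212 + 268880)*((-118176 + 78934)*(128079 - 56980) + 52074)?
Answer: -775880819121328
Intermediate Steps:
(9212 + 268880)*((-118176 + 78934)*(128079 - 56980) + 52074) = 278092*(-39242*71099 + 52074) = 278092*(-2790066958 + 52074) = 278092*(-2790014884) = -775880819121328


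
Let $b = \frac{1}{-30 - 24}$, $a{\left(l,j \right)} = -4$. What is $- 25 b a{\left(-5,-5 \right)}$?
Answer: $- \frac{50}{27} \approx -1.8519$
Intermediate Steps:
$b = - \frac{1}{54}$ ($b = \frac{1}{-54} = - \frac{1}{54} \approx -0.018519$)
$- 25 b a{\left(-5,-5 \right)} = \left(-25\right) \left(- \frac{1}{54}\right) \left(-4\right) = \frac{25}{54} \left(-4\right) = - \frac{50}{27}$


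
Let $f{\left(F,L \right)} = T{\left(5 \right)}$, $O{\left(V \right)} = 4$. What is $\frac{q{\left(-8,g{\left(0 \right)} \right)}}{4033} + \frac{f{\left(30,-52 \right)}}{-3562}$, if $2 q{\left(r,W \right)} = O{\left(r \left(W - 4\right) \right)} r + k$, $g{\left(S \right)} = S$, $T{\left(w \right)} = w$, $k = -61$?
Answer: $- \frac{92899}{7182773} \approx -0.012934$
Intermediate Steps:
$f{\left(F,L \right)} = 5$
$q{\left(r,W \right)} = - \frac{61}{2} + 2 r$ ($q{\left(r,W \right)} = \frac{4 r - 61}{2} = \frac{-61 + 4 r}{2} = - \frac{61}{2} + 2 r$)
$\frac{q{\left(-8,g{\left(0 \right)} \right)}}{4033} + \frac{f{\left(30,-52 \right)}}{-3562} = \frac{- \frac{61}{2} + 2 \left(-8\right)}{4033} + \frac{5}{-3562} = \left(- \frac{61}{2} - 16\right) \frac{1}{4033} + 5 \left(- \frac{1}{3562}\right) = \left(- \frac{93}{2}\right) \frac{1}{4033} - \frac{5}{3562} = - \frac{93}{8066} - \frac{5}{3562} = - \frac{92899}{7182773}$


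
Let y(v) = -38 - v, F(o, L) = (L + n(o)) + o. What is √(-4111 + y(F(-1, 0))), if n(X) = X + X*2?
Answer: I*√4145 ≈ 64.382*I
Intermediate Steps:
n(X) = 3*X (n(X) = X + 2*X = 3*X)
F(o, L) = L + 4*o (F(o, L) = (L + 3*o) + o = L + 4*o)
√(-4111 + y(F(-1, 0))) = √(-4111 + (-38 - (0 + 4*(-1)))) = √(-4111 + (-38 - (0 - 4))) = √(-4111 + (-38 - 1*(-4))) = √(-4111 + (-38 + 4)) = √(-4111 - 34) = √(-4145) = I*√4145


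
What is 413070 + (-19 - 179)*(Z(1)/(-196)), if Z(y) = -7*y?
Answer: 5782881/14 ≈ 4.1306e+5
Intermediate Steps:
413070 + (-19 - 179)*(Z(1)/(-196)) = 413070 + (-19 - 179)*(-7*1/(-196)) = 413070 - (-1386)*(-1)/196 = 413070 - 198*1/28 = 413070 - 99/14 = 5782881/14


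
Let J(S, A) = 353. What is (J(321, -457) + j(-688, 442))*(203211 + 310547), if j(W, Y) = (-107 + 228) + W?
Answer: -109944212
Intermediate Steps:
j(W, Y) = 121 + W
(J(321, -457) + j(-688, 442))*(203211 + 310547) = (353 + (121 - 688))*(203211 + 310547) = (353 - 567)*513758 = -214*513758 = -109944212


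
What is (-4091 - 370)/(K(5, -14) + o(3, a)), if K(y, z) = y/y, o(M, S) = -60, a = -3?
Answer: 4461/59 ≈ 75.610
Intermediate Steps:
K(y, z) = 1
(-4091 - 370)/(K(5, -14) + o(3, a)) = (-4091 - 370)/(1 - 60) = -4461/(-59) = -4461*(-1/59) = 4461/59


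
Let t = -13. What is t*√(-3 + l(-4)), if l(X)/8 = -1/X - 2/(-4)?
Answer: -13*√3 ≈ -22.517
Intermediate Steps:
l(X) = 4 - 8/X (l(X) = 8*(-1/X - 2/(-4)) = 8*(-1/X - 2*(-¼)) = 8*(-1/X + ½) = 8*(½ - 1/X) = 4 - 8/X)
t*√(-3 + l(-4)) = -13*√(-3 + (4 - 8/(-4))) = -13*√(-3 + (4 - 8*(-¼))) = -13*√(-3 + (4 + 2)) = -13*√(-3 + 6) = -13*√3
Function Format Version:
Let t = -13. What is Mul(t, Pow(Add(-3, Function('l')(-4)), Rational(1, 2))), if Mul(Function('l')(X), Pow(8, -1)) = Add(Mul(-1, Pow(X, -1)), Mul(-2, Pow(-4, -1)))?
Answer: Mul(-13, Pow(3, Rational(1, 2))) ≈ -22.517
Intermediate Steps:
Function('l')(X) = Add(4, Mul(-8, Pow(X, -1))) (Function('l')(X) = Mul(8, Add(Mul(-1, Pow(X, -1)), Mul(-2, Pow(-4, -1)))) = Mul(8, Add(Mul(-1, Pow(X, -1)), Mul(-2, Rational(-1, 4)))) = Mul(8, Add(Mul(-1, Pow(X, -1)), Rational(1, 2))) = Mul(8, Add(Rational(1, 2), Mul(-1, Pow(X, -1)))) = Add(4, Mul(-8, Pow(X, -1))))
Mul(t, Pow(Add(-3, Function('l')(-4)), Rational(1, 2))) = Mul(-13, Pow(Add(-3, Add(4, Mul(-8, Pow(-4, -1)))), Rational(1, 2))) = Mul(-13, Pow(Add(-3, Add(4, Mul(-8, Rational(-1, 4)))), Rational(1, 2))) = Mul(-13, Pow(Add(-3, Add(4, 2)), Rational(1, 2))) = Mul(-13, Pow(Add(-3, 6), Rational(1, 2))) = Mul(-13, Pow(3, Rational(1, 2)))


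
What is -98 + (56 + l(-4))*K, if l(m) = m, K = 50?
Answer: 2502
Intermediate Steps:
-98 + (56 + l(-4))*K = -98 + (56 - 4)*50 = -98 + 52*50 = -98 + 2600 = 2502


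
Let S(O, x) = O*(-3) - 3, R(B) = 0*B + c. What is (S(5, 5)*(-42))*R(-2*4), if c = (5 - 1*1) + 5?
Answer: 6804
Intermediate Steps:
c = 9 (c = (5 - 1) + 5 = 4 + 5 = 9)
R(B) = 9 (R(B) = 0*B + 9 = 0 + 9 = 9)
S(O, x) = -3 - 3*O (S(O, x) = -3*O - 3 = -3 - 3*O)
(S(5, 5)*(-42))*R(-2*4) = ((-3 - 3*5)*(-42))*9 = ((-3 - 15)*(-42))*9 = -18*(-42)*9 = 756*9 = 6804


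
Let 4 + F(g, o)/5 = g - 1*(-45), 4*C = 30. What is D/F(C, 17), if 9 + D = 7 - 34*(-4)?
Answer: 268/485 ≈ 0.55258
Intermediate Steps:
C = 15/2 (C = (¼)*30 = 15/2 ≈ 7.5000)
F(g, o) = 205 + 5*g (F(g, o) = -20 + 5*(g - 1*(-45)) = -20 + 5*(g + 45) = -20 + 5*(45 + g) = -20 + (225 + 5*g) = 205 + 5*g)
D = 134 (D = -9 + (7 - 34*(-4)) = -9 + (7 + 136) = -9 + 143 = 134)
D/F(C, 17) = 134/(205 + 5*(15/2)) = 134/(205 + 75/2) = 134/(485/2) = 134*(2/485) = 268/485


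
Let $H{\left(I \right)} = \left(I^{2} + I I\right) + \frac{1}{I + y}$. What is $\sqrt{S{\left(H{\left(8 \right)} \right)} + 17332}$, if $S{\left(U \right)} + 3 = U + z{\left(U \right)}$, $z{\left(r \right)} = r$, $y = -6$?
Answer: $3 \sqrt{1954} \approx 132.61$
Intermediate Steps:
$H{\left(I \right)} = \frac{1}{-6 + I} + 2 I^{2}$ ($H{\left(I \right)} = \left(I^{2} + I I\right) + \frac{1}{I - 6} = \left(I^{2} + I^{2}\right) + \frac{1}{-6 + I} = 2 I^{2} + \frac{1}{-6 + I} = \frac{1}{-6 + I} + 2 I^{2}$)
$S{\left(U \right)} = -3 + 2 U$ ($S{\left(U \right)} = -3 + \left(U + U\right) = -3 + 2 U$)
$\sqrt{S{\left(H{\left(8 \right)} \right)} + 17332} = \sqrt{\left(-3 + 2 \frac{1 - 12 \cdot 8^{2} + 2 \cdot 8^{3}}{-6 + 8}\right) + 17332} = \sqrt{\left(-3 + 2 \frac{1 - 768 + 2 \cdot 512}{2}\right) + 17332} = \sqrt{\left(-3 + 2 \frac{1 - 768 + 1024}{2}\right) + 17332} = \sqrt{\left(-3 + 2 \cdot \frac{1}{2} \cdot 257\right) + 17332} = \sqrt{\left(-3 + 2 \cdot \frac{257}{2}\right) + 17332} = \sqrt{\left(-3 + 257\right) + 17332} = \sqrt{254 + 17332} = \sqrt{17586} = 3 \sqrt{1954}$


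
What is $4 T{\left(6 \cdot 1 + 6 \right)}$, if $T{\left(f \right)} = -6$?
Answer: $-24$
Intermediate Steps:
$4 T{\left(6 \cdot 1 + 6 \right)} = 4 \left(-6\right) = -24$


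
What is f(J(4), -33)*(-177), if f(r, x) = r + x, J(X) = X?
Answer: 5133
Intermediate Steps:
f(J(4), -33)*(-177) = (4 - 33)*(-177) = -29*(-177) = 5133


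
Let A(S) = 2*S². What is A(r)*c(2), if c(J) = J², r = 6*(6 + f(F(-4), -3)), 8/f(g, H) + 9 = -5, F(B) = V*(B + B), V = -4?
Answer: 415872/49 ≈ 8487.2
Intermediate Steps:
F(B) = -8*B (F(B) = -4*(B + B) = -8*B)
f(g, H) = -4/7 (f(g, H) = 8/(-9 - 5) = 8/(-14) = 8*(-1/14) = -4/7)
r = 228/7 (r = 6*(6 - 4/7) = 6*(38/7) = 228/7 ≈ 32.571)
A(r)*c(2) = (2*(228/7)²)*2² = (2*(51984/49))*4 = (103968/49)*4 = 415872/49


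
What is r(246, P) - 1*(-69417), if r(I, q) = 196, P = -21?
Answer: 69613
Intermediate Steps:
r(246, P) - 1*(-69417) = 196 - 1*(-69417) = 196 + 69417 = 69613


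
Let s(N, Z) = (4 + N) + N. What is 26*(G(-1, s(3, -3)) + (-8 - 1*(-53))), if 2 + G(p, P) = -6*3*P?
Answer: -3562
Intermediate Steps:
s(N, Z) = 4 + 2*N
G(p, P) = -2 - 18*P (G(p, P) = -2 - 6*3*P = -2 - 18*P)
26*(G(-1, s(3, -3)) + (-8 - 1*(-53))) = 26*((-2 - 18*(4 + 2*3)) + (-8 - 1*(-53))) = 26*((-2 - 18*(4 + 6)) + (-8 + 53)) = 26*((-2 - 18*10) + 45) = 26*((-2 - 180) + 45) = 26*(-182 + 45) = 26*(-137) = -3562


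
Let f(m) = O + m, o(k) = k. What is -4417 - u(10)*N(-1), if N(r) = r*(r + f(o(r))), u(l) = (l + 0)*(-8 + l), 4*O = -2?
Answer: -4467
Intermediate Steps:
O = -½ (O = (¼)*(-2) = -½ ≈ -0.50000)
u(l) = l*(-8 + l)
f(m) = -½ + m
N(r) = r*(-½ + 2*r) (N(r) = r*(r + (-½ + r)) = r*(-½ + 2*r))
-4417 - u(10)*N(-1) = -4417 - 10*(-8 + 10)*(½)*(-1)*(-1 + 4*(-1)) = -4417 - 10*2*(½)*(-1)*(-1 - 4) = -4417 - 20*(½)*(-1)*(-5) = -4417 - 20*5/2 = -4417 - 1*50 = -4417 - 50 = -4467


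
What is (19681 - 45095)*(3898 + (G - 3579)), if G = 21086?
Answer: -543986670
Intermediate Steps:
(19681 - 45095)*(3898 + (G - 3579)) = (19681 - 45095)*(3898 + (21086 - 3579)) = -25414*(3898 + 17507) = -25414*21405 = -543986670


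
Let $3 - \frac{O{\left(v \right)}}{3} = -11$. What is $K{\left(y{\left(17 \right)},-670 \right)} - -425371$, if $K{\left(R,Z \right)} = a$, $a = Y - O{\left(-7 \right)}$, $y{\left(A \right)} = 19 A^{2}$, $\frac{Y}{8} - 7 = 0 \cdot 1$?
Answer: $425385$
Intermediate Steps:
$O{\left(v \right)} = 42$ ($O{\left(v \right)} = 9 - -33 = 9 + 33 = 42$)
$Y = 56$ ($Y = 56 + 8 \cdot 0 \cdot 1 = 56 + 8 \cdot 0 = 56 + 0 = 56$)
$a = 14$ ($a = 56 - 42 = 14$)
$K{\left(R,Z \right)} = 14$
$K{\left(y{\left(17 \right)},-670 \right)} - -425371 = 14 - -425371 = 14 + 425371 = 425385$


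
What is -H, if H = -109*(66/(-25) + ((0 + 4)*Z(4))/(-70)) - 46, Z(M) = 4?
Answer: -46668/175 ≈ -266.67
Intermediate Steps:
H = 46668/175 (H = -109*(66/(-25) + ((0 + 4)*4)/(-70)) - 46 = -109*(66*(-1/25) + (4*4)*(-1/70)) - 46 = -109*(-66/25 + 16*(-1/70)) - 46 = -109*(-66/25 - 8/35) - 46 = -109*(-502/175) - 46 = 54718/175 - 46 = 46668/175 ≈ 266.67)
-H = -1*46668/175 = -46668/175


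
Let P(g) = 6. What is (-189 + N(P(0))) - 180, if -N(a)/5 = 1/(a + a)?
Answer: -4433/12 ≈ -369.42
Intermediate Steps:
N(a) = -5/(2*a) (N(a) = -5/(a + a) = -5*1/(2*a) = -5/(2*a))
(-189 + N(P(0))) - 180 = (-189 - 5/2/6) - 180 = (-189 - 5/2*1/6) - 180 = (-189 - 5/12) - 180 = -2273/12 - 180 = -4433/12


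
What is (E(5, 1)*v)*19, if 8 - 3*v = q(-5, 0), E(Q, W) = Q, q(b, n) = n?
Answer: 760/3 ≈ 253.33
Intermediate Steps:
v = 8/3 (v = 8/3 - 1/3*0 = 8/3 + 0 = 8/3 ≈ 2.6667)
(E(5, 1)*v)*19 = (5*(8/3))*19 = (40/3)*19 = 760/3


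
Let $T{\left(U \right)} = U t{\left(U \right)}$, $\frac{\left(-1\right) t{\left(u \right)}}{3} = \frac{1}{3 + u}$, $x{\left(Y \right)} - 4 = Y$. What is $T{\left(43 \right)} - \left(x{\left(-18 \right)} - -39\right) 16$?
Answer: $- \frac{18529}{46} \approx -402.8$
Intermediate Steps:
$x{\left(Y \right)} = 4 + Y$
$t{\left(u \right)} = - \frac{3}{3 + u}$
$T{\left(U \right)} = - \frac{3 U}{3 + U}$ ($T{\left(U \right)} = U \left(- \frac{3}{3 + U}\right) = - \frac{3 U}{3 + U}$)
$T{\left(43 \right)} - \left(x{\left(-18 \right)} - -39\right) 16 = \left(-3\right) 43 \frac{1}{3 + 43} - \left(\left(4 - 18\right) - -39\right) 16 = \left(-3\right) 43 \cdot \frac{1}{46} - \left(-14 + 39\right) 16 = \left(-3\right) 43 \cdot \frac{1}{46} - 25 \cdot 16 = - \frac{129}{46} - 400 = - \frac{18529}{46}$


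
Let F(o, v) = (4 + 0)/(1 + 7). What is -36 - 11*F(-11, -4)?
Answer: -83/2 ≈ -41.500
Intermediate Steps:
F(o, v) = 1/2 (F(o, v) = 4/8 = 4*(1/8) = 1/2)
-36 - 11*F(-11, -4) = -36 - 11*1/2 = -36 - 11/2 = -83/2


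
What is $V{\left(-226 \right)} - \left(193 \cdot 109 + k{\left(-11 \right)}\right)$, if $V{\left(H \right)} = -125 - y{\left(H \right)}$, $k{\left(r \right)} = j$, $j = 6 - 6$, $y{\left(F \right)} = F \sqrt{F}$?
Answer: $-21162 + 226 i \sqrt{226} \approx -21162.0 + 3397.5 i$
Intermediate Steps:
$y{\left(F \right)} = F^{\frac{3}{2}}$
$j = 0$ ($j = 6 - 6 = 0$)
$k{\left(r \right)} = 0$
$V{\left(H \right)} = -125 - H^{\frac{3}{2}}$
$V{\left(-226 \right)} - \left(193 \cdot 109 + k{\left(-11 \right)}\right) = \left(-125 - \left(-226\right)^{\frac{3}{2}}\right) - \left(193 \cdot 109 + 0\right) = \left(-125 - - 226 i \sqrt{226}\right) - \left(21037 + 0\right) = \left(-125 + 226 i \sqrt{226}\right) - 21037 = -21162 + 226 i \sqrt{226}$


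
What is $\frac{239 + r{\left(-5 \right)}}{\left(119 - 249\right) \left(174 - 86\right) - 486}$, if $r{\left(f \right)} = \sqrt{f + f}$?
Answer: $- \frac{239}{11926} - \frac{i \sqrt{10}}{11926} \approx -0.02004 - 0.00026516 i$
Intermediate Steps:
$r{\left(f \right)} = \sqrt{2} \sqrt{f}$ ($r{\left(f \right)} = \sqrt{2 f} = \sqrt{2} \sqrt{f}$)
$\frac{239 + r{\left(-5 \right)}}{\left(119 - 249\right) \left(174 - 86\right) - 486} = \frac{239 + \sqrt{2} \sqrt{-5}}{\left(119 - 249\right) \left(174 - 86\right) - 486} = \frac{239 + \sqrt{2} i \sqrt{5}}{\left(-130\right) 88 - 486} = \frac{239 + i \sqrt{10}}{-11440 - 486} = \frac{239 + i \sqrt{10}}{-11926} = \left(239 + i \sqrt{10}\right) \left(- \frac{1}{11926}\right) = - \frac{239}{11926} - \frac{i \sqrt{10}}{11926}$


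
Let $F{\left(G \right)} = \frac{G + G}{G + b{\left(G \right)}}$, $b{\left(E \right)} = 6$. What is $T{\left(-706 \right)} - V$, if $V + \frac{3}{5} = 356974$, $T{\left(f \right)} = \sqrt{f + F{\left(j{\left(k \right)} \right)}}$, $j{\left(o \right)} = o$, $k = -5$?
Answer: $- \frac{1784867}{5} + 2 i \sqrt{179} \approx -3.5697 \cdot 10^{5} + 26.758 i$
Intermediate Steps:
$F{\left(G \right)} = \frac{2 G}{6 + G}$ ($F{\left(G \right)} = \frac{G + G}{G + 6} = \frac{2 G}{6 + G}$)
$T{\left(f \right)} = \sqrt{-10 + f}$ ($T{\left(f \right)} = \sqrt{f + 2 \left(-5\right) \frac{1}{6 - 5}} = \sqrt{f + 2 \left(-5\right) 1^{-1}} = \sqrt{f + 2 \left(-5\right) 1} = \sqrt{f - 10} = \sqrt{-10 + f}$)
$V = \frac{1784867}{5}$ ($V = - \frac{3}{5} + 356974 = \frac{1784867}{5} \approx 3.5697 \cdot 10^{5}$)
$T{\left(-706 \right)} - V = \sqrt{-10 - 706} - \frac{1784867}{5} = \sqrt{-716} - \frac{1784867}{5} = 2 i \sqrt{179} - \frac{1784867}{5} = - \frac{1784867}{5} + 2 i \sqrt{179}$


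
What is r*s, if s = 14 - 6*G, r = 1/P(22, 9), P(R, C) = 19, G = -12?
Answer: 86/19 ≈ 4.5263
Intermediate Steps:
r = 1/19 ≈ 0.052632
s = 86 (s = 14 - 6*(-12) = 14 + 72 = 86)
r*s = (1/19)*86 = 86/19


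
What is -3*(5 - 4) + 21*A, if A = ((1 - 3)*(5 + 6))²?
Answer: 10161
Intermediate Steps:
A = 484 (A = (-2*11)² = (-22)² = 484)
-3*(5 - 4) + 21*A = -3*(5 - 4) + 21*484 = -3*1 + 10164 = -3 + 10164 = 10161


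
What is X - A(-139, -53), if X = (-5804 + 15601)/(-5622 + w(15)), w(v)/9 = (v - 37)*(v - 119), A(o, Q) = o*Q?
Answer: -110274193/14970 ≈ -7366.3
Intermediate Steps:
A(o, Q) = Q*o
w(v) = 9*(-119 + v)*(-37 + v) (w(v) = 9*((v - 37)*(v - 119)) = 9*((-37 + v)*(-119 + v)) = 9*((-119 + v)*(-37 + v)) = 9*(-119 + v)*(-37 + v))
X = 9797/14970 (X = (-5804 + 15601)/(-5622 + (39627 - 1404*15 + 9*15²)) = 9797/(-5622 + (39627 - 21060 + 9*225)) = 9797/(-5622 + (39627 - 21060 + 2025)) = 9797/(-5622 + 20592) = 9797/14970 ≈ 0.65444)
X - A(-139, -53) = 9797/14970 - (-53)*(-139) = 9797/14970 - 1*7367 = 9797/14970 - 7367 = -110274193/14970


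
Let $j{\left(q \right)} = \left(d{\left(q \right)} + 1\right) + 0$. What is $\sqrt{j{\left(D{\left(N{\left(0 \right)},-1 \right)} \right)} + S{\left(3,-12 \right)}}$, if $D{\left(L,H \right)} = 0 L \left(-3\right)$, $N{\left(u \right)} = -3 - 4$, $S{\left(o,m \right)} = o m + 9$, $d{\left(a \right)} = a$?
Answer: $i \sqrt{26} \approx 5.099 i$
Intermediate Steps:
$S{\left(o,m \right)} = 9 + m o$ ($S{\left(o,m \right)} = m o + 9 = 9 + m o$)
$N{\left(u \right)} = -7$
$D{\left(L,H \right)} = 0$ ($D{\left(L,H \right)} = 0 \left(- 3 L\right) = 0$)
$j{\left(q \right)} = 1 + q$ ($j{\left(q \right)} = \left(q + 1\right) + 0 = \left(1 + q\right) + 0 = 1 + q$)
$\sqrt{j{\left(D{\left(N{\left(0 \right)},-1 \right)} \right)} + S{\left(3,-12 \right)}} = \sqrt{\left(1 + 0\right) + \left(9 - 36\right)} = \sqrt{1 + \left(9 - 36\right)} = \sqrt{1 - 27} = \sqrt{-26} = i \sqrt{26}$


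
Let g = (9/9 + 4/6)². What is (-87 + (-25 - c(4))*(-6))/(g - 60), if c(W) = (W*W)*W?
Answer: -4023/515 ≈ -7.8117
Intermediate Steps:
c(W) = W³ (c(W) = W²*W = W³)
g = 25/9 (g = (9*(⅑) + 4*(⅙))² = (1 + ⅔)² = (5/3)² = 25/9 ≈ 2.7778)
(-87 + (-25 - c(4))*(-6))/(g - 60) = (-87 + (-25 - 1*4³)*(-6))/(25/9 - 60) = (-87 + (-25 - 1*64)*(-6))/(-515/9) = (-87 + (-25 - 64)*(-6))*(-9/515) = (-87 - 89*(-6))*(-9/515) = (-87 + 534)*(-9/515) = 447*(-9/515) = -4023/515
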